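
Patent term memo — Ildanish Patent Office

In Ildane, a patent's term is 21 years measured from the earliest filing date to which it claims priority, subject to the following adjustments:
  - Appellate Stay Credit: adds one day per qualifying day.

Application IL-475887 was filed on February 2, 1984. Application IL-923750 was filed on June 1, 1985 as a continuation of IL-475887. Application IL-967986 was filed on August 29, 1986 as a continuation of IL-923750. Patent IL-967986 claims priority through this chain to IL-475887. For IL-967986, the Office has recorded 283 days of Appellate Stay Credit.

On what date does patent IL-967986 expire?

November 12, 2005

Earliest priority filing: 2 February 1984.
Base term: 2 February 1984 + 21 years → 2 February 2005.
Appellate Stay Credit: +283 days → 12 November 2005.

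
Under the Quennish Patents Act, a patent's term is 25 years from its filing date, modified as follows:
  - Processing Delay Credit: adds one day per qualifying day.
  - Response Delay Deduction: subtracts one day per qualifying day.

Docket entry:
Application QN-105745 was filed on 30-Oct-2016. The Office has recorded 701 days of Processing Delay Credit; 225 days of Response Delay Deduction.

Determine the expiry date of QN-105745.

Base term: filing date + 25 years → 30 October 2041.
Processing Delay Credit: +701 days → 1 October 2043.
Response Delay Deduction: −225 days → 18 February 2043.

2043-02-18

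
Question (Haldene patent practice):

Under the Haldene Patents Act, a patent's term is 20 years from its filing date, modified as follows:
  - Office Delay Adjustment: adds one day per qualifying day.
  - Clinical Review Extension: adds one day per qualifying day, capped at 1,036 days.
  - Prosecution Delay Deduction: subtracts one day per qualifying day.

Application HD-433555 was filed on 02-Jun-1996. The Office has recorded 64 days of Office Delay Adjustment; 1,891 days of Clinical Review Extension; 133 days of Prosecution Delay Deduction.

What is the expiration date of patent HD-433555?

Base term: filing date + 20 years → 2 June 2016.
Office Delay Adjustment: +64 days → 5 August 2016.
Clinical Review Extension: 1891 days claimed exceeds the 1036-day cap, so +1036 days → 7 June 2019.
Prosecution Delay Deduction: −133 days → 25 January 2019.

January 25, 2019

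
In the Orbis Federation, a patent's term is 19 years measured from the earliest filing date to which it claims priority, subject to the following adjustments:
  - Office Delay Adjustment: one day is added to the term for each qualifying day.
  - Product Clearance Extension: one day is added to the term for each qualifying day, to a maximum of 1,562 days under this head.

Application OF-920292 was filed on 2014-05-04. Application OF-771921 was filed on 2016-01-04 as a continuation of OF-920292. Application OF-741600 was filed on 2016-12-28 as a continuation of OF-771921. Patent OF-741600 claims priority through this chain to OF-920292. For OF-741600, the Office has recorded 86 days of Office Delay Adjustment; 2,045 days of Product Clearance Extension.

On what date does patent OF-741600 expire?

November 7, 2037

Earliest priority filing: 4 May 2014.
Base term: 4 May 2014 + 19 years → 4 May 2033.
Office Delay Adjustment: +86 days → 29 July 2033.
Product Clearance Extension: 2045 days claimed exceeds the 1562-day cap, so +1562 days → 7 November 2037.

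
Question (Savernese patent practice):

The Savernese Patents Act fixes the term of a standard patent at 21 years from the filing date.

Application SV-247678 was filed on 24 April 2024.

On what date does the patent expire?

April 24, 2045

Filing date + 21 years → 24 April 2045.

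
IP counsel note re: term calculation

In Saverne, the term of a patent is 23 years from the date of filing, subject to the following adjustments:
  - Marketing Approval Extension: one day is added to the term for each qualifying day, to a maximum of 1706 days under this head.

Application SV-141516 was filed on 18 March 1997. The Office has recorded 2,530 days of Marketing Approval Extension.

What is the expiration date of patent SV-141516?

Base term: filing date + 23 years → 18 March 2020.
Marketing Approval Extension: 2530 days claimed exceeds the 1706-day cap, so +1706 days → 18 November 2024.

November 18, 2024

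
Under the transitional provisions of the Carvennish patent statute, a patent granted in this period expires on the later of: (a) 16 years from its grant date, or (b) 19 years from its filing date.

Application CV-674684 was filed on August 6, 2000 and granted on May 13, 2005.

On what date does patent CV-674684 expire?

May 13, 2021

(a) grant + 16 years → 13 May 2021.
(b) filing + 19 years → 6 August 2019.
Later of the two: 13 May 2021.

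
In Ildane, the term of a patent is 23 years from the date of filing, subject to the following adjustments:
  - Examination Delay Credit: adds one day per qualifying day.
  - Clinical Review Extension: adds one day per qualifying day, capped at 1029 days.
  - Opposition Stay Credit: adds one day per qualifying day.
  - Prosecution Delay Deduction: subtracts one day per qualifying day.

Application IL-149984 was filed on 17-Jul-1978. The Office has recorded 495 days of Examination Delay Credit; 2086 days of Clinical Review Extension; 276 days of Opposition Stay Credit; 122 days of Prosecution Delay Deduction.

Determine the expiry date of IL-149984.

February 19, 2006

Base term: filing date + 23 years → 17 July 2001.
Examination Delay Credit: +495 days → 24 November 2002.
Clinical Review Extension: 2086 days claimed exceeds the 1029-day cap, so +1029 days → 18 September 2005.
Opposition Stay Credit: +276 days → 21 June 2006.
Prosecution Delay Deduction: −122 days → 19 February 2006.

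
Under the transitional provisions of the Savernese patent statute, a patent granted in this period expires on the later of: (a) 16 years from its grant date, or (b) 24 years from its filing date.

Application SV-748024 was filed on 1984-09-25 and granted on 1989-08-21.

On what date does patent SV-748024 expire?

(a) grant + 16 years → 21 August 2005.
(b) filing + 24 years → 25 September 2008.
Later of the two: 25 September 2008.

2008-09-25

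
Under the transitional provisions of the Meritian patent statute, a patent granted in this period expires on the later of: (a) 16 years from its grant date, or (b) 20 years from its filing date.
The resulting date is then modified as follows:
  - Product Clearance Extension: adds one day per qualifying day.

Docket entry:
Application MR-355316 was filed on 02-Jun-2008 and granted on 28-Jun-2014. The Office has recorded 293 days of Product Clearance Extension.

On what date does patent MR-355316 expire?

April 17, 2031

(a) grant + 16 years → 28 June 2030.
(b) filing + 20 years → 2 June 2028.
Later of the two: 28 June 2030.
Product Clearance Extension: +293 days → 17 April 2031.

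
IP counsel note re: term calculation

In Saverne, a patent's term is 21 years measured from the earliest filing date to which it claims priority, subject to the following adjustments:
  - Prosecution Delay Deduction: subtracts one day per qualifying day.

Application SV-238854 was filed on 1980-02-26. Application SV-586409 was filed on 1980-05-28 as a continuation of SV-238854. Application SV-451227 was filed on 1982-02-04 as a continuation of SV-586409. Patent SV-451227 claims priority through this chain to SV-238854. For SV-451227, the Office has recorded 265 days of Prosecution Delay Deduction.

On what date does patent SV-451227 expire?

June 6, 2000

Earliest priority filing: 26 February 1980.
Base term: 26 February 1980 + 21 years → 26 February 2001.
Prosecution Delay Deduction: −265 days → 6 June 2000.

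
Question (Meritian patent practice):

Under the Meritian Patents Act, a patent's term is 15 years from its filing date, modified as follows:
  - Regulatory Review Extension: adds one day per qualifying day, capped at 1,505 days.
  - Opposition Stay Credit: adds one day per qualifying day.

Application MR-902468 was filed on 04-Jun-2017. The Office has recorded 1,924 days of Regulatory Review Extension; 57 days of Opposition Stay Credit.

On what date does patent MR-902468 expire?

Base term: filing date + 15 years → 4 June 2032.
Regulatory Review Extension: 1924 days claimed exceeds the 1505-day cap, so +1505 days → 18 July 2036.
Opposition Stay Credit: +57 days → 13 September 2036.

September 13, 2036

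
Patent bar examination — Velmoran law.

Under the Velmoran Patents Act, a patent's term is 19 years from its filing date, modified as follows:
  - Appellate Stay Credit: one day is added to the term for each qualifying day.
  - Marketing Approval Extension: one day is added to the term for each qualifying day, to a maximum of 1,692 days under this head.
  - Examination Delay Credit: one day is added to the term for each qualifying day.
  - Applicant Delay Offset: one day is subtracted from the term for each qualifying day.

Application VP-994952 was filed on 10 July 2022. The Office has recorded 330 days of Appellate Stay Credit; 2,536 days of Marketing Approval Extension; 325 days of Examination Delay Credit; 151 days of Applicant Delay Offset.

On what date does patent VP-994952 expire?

July 15, 2047

Base term: filing date + 19 years → 10 July 2041.
Appellate Stay Credit: +330 days → 5 June 2042.
Marketing Approval Extension: 2536 days claimed exceeds the 1692-day cap, so +1692 days → 22 January 2047.
Examination Delay Credit: +325 days → 13 December 2047.
Applicant Delay Offset: −151 days → 15 July 2047.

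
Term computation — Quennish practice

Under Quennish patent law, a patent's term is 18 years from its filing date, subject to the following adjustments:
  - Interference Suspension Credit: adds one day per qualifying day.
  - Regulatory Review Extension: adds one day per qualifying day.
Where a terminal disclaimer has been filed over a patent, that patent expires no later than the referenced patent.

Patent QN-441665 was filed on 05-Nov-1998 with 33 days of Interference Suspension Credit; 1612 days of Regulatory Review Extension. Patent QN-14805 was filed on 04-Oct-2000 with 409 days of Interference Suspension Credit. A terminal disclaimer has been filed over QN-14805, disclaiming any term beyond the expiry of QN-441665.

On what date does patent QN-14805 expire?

November 17, 2019

Natural term of QN-14805:
  Base: filing + 18 years → 4 October 2018.
  Interference Suspension Credit: +409 days → 17 November 2019.
Expiry of referenced patent QN-441665:
  Base: filing + 18 years → 5 November 2016.
  Interference Suspension Credit: +33 days → 8 December 2016.
  Regulatory Review Extension: +1612 days → 8 May 2021.
Terminal disclaimer: QN-14805 expires on the earlier of 17 November 2019 and 8 May 2021.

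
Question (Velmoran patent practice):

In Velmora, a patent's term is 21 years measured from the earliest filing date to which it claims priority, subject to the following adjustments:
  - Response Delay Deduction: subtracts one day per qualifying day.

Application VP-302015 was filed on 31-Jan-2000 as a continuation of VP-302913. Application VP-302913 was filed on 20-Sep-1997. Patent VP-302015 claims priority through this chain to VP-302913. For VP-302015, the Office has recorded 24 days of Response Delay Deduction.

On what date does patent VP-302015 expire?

2018-08-27

Earliest priority filing: 20 September 1997.
Base term: 20 September 1997 + 21 years → 20 September 2018.
Response Delay Deduction: −24 days → 27 August 2018.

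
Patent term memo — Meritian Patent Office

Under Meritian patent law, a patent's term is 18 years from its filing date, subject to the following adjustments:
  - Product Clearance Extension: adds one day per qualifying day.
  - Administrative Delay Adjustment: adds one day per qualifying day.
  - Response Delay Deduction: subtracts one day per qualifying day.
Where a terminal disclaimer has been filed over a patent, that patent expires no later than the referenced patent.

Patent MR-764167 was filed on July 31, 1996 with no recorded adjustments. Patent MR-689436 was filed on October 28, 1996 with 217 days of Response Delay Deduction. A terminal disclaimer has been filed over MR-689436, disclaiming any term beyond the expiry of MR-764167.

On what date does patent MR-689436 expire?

March 25, 2014

Natural term of MR-689436:
  Base: filing + 18 years → 28 October 2014.
  Response Delay Deduction: −217 days → 25 March 2014.
Expiry of referenced patent MR-764167:
  Base: filing + 18 years → 31 July 2014.
Terminal disclaimer: MR-689436 expires on the earlier of 25 March 2014 and 31 July 2014.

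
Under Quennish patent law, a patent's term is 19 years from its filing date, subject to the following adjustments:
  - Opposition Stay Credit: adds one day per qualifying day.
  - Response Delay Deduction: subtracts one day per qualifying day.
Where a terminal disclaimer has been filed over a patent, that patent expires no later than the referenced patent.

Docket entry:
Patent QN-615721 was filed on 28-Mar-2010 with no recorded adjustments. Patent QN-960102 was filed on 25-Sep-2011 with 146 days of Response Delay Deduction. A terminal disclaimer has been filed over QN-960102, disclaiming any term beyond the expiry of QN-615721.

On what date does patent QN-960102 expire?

2029-03-28

Natural term of QN-960102:
  Base: filing + 19 years → 25 September 2030.
  Response Delay Deduction: −146 days → 2 May 2030.
Expiry of referenced patent QN-615721:
  Base: filing + 19 years → 28 March 2029.
Terminal disclaimer: QN-960102 expires on the earlier of 2 May 2030 and 28 March 2029.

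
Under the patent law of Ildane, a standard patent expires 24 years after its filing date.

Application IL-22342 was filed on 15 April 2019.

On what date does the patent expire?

Filing date + 24 years → 15 April 2043.

April 15, 2043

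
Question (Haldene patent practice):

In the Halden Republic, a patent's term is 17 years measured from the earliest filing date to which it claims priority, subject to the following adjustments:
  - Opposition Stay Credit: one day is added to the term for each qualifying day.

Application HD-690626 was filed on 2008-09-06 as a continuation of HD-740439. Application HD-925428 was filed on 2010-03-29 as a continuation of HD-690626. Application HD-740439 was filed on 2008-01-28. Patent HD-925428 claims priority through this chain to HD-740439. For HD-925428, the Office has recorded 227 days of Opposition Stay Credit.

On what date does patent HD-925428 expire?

September 12, 2025

Earliest priority filing: 28 January 2008.
Base term: 28 January 2008 + 17 years → 28 January 2025.
Opposition Stay Credit: +227 days → 12 September 2025.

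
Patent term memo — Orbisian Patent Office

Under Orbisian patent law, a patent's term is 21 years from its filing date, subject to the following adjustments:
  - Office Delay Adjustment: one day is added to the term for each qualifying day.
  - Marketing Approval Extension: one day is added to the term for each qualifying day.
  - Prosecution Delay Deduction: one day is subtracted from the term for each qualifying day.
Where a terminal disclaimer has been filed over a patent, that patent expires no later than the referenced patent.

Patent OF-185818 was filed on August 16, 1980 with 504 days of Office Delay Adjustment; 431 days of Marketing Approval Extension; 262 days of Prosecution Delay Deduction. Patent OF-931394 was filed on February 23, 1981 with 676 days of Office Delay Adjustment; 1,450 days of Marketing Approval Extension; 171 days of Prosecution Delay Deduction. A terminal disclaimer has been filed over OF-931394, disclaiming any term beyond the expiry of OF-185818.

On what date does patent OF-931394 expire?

Natural term of OF-931394:
  Base: filing + 21 years → 23 February 2002.
  Office Delay Adjustment: +676 days → 31 December 2003.
  Marketing Approval Extension: +1450 days → 20 December 2007.
  Prosecution Delay Deduction: −171 days → 2 July 2007.
Expiry of referenced patent OF-185818:
  Base: filing + 21 years → 16 August 2001.
  Office Delay Adjustment: +504 days → 2 January 2003.
  Marketing Approval Extension: +431 days → 8 March 2004.
  Prosecution Delay Deduction: −262 days → 20 June 2003.
Terminal disclaimer: OF-931394 expires on the earlier of 2 July 2007 and 20 June 2003.

June 20, 2003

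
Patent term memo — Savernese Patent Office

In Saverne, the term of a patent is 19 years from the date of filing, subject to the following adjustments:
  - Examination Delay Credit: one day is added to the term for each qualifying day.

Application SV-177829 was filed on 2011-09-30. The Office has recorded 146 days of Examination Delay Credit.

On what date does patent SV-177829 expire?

Base term: filing date + 19 years → 30 September 2030.
Examination Delay Credit: +146 days → 23 February 2031.

2031-02-23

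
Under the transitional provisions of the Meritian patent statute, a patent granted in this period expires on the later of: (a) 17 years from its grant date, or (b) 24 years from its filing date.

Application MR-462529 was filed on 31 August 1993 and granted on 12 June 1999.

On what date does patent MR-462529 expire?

(a) grant + 17 years → 12 June 2016.
(b) filing + 24 years → 31 August 2017.
Later of the two: 31 August 2017.

August 31, 2017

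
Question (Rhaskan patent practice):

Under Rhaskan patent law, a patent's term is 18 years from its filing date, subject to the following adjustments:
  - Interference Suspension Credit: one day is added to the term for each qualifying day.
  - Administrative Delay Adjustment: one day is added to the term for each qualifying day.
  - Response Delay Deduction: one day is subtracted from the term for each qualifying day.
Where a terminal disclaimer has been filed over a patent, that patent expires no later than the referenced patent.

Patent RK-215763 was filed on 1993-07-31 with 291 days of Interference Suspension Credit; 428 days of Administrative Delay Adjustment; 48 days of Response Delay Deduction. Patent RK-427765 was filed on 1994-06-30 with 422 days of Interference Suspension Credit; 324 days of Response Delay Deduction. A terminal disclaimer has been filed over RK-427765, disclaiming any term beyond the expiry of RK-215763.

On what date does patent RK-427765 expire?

Natural term of RK-427765:
  Base: filing + 18 years → 30 June 2012.
  Interference Suspension Credit: +422 days → 26 August 2013.
  Response Delay Deduction: −324 days → 6 October 2012.
Expiry of referenced patent RK-215763:
  Base: filing + 18 years → 31 July 2011.
  Interference Suspension Credit: +291 days → 17 May 2012.
  Administrative Delay Adjustment: +428 days → 19 July 2013.
  Response Delay Deduction: −48 days → 1 June 2013.
Terminal disclaimer: RK-427765 expires on the earlier of 6 October 2012 and 1 June 2013.

2012-10-06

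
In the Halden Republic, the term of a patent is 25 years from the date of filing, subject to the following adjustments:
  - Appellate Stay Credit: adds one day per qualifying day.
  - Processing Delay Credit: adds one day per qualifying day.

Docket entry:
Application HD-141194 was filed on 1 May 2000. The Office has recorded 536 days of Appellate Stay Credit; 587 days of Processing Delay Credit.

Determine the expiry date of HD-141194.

Base term: filing date + 25 years → 1 May 2025.
Appellate Stay Credit: +536 days → 19 October 2026.
Processing Delay Credit: +587 days → 28 May 2028.

2028-05-28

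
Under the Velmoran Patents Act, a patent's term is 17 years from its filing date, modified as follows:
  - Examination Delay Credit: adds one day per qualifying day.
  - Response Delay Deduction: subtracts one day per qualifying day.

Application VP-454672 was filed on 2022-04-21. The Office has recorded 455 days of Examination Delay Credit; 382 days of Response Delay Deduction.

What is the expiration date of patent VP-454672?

2039-07-03

Base term: filing date + 17 years → 21 April 2039.
Examination Delay Credit: +455 days → 19 July 2040.
Response Delay Deduction: −382 days → 3 July 2039.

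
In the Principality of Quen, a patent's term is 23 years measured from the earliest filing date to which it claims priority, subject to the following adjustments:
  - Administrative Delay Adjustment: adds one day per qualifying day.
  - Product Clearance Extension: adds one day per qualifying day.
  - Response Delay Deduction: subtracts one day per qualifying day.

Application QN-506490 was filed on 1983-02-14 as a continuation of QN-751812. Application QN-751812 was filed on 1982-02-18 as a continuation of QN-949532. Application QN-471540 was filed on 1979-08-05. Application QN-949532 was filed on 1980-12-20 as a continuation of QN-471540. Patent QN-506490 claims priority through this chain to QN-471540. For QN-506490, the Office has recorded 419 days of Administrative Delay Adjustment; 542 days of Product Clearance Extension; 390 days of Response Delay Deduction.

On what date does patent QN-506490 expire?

2004-02-27

Earliest priority filing: 5 August 1979.
Base term: 5 August 1979 + 23 years → 5 August 2002.
Administrative Delay Adjustment: +419 days → 28 September 2003.
Product Clearance Extension: +542 days → 23 March 2005.
Response Delay Deduction: −390 days → 27 February 2004.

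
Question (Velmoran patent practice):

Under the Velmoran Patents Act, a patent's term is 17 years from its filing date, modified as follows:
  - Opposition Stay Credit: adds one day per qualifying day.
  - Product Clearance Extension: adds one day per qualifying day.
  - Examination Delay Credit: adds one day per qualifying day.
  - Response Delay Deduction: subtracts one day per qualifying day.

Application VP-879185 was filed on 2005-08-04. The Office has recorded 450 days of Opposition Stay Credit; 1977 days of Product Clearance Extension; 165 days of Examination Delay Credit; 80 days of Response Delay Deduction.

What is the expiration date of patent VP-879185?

Base term: filing date + 17 years → 4 August 2022.
Opposition Stay Credit: +450 days → 28 October 2023.
Product Clearance Extension: +1977 days → 27 March 2029.
Examination Delay Credit: +165 days → 8 September 2029.
Response Delay Deduction: −80 days → 20 June 2029.

2029-06-20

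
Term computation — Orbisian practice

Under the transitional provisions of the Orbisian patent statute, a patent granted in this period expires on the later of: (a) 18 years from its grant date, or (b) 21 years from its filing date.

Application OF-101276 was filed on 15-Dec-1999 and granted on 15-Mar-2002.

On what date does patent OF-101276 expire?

2020-12-15

(a) grant + 18 years → 15 March 2020.
(b) filing + 21 years → 15 December 2020.
Later of the two: 15 December 2020.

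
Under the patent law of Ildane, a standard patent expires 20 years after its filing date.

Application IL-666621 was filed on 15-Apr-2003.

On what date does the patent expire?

April 15, 2023

Filing date + 20 years → 15 April 2023.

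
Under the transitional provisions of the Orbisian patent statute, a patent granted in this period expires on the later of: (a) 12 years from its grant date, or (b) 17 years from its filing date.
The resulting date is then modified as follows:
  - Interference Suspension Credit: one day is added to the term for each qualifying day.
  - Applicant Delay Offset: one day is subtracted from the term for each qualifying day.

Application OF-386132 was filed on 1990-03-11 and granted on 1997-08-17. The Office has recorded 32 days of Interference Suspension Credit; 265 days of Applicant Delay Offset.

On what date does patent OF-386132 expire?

(a) grant + 12 years → 17 August 2009.
(b) filing + 17 years → 11 March 2007.
Later of the two: 17 August 2009.
Interference Suspension Credit: +32 days → 18 September 2009.
Applicant Delay Offset: −265 days → 27 December 2008.

2008-12-27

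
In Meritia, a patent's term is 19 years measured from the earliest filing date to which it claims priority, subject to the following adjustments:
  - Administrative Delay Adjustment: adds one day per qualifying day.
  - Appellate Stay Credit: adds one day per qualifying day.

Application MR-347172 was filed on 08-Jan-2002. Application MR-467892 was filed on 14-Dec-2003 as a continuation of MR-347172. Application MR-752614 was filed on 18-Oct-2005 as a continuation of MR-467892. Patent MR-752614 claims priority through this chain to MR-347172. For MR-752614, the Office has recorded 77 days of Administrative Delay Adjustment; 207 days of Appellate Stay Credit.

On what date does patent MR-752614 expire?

Earliest priority filing: 8 January 2002.
Base term: 8 January 2002 + 19 years → 8 January 2021.
Administrative Delay Adjustment: +77 days → 26 March 2021.
Appellate Stay Credit: +207 days → 19 October 2021.

2021-10-19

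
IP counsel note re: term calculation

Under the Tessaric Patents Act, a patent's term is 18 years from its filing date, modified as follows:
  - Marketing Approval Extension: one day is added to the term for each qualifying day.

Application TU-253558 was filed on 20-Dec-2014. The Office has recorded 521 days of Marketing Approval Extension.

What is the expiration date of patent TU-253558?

Base term: filing date + 18 years → 20 December 2032.
Marketing Approval Extension: +521 days → 25 May 2034.

May 25, 2034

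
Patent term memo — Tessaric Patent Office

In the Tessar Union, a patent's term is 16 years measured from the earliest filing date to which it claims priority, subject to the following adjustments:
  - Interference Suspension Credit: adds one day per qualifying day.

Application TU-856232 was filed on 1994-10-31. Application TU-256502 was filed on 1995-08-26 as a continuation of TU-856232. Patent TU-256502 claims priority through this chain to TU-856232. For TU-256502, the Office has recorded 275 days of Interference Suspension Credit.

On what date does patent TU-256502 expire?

August 2, 2011

Earliest priority filing: 31 October 1994.
Base term: 31 October 1994 + 16 years → 31 October 2010.
Interference Suspension Credit: +275 days → 2 August 2011.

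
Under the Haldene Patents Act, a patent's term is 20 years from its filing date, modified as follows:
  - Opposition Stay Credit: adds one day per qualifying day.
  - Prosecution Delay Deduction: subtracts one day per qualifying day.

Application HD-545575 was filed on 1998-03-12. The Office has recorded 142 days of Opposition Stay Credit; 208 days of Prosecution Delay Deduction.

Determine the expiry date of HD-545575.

Base term: filing date + 20 years → 12 March 2018.
Opposition Stay Credit: +142 days → 1 August 2018.
Prosecution Delay Deduction: −208 days → 5 January 2018.

2018-01-05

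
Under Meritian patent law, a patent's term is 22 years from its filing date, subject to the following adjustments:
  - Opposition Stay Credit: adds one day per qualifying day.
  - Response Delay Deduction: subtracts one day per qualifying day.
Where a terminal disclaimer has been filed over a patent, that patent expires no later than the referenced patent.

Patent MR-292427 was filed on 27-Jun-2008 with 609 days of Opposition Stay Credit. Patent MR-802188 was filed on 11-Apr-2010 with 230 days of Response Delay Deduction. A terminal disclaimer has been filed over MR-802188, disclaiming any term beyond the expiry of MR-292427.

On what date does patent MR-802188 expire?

2031-08-25

Natural term of MR-802188:
  Base: filing + 22 years → 11 April 2032.
  Response Delay Deduction: −230 days → 25 August 2031.
Expiry of referenced patent MR-292427:
  Base: filing + 22 years → 27 June 2030.
  Opposition Stay Credit: +609 days → 26 February 2032.
Terminal disclaimer: MR-802188 expires on the earlier of 25 August 2031 and 26 February 2032.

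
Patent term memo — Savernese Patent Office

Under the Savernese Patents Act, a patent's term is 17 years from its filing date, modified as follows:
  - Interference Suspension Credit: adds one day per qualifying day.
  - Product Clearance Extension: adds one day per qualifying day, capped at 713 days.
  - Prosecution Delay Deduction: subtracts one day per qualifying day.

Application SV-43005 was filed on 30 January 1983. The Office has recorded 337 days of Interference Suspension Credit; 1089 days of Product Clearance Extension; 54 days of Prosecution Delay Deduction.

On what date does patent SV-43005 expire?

Base term: filing date + 17 years → 30 January 2000.
Interference Suspension Credit: +337 days → 1 January 2001.
Product Clearance Extension: 1089 days claimed exceeds the 713-day cap, so +713 days → 15 December 2002.
Prosecution Delay Deduction: −54 days → 22 October 2002.

October 22, 2002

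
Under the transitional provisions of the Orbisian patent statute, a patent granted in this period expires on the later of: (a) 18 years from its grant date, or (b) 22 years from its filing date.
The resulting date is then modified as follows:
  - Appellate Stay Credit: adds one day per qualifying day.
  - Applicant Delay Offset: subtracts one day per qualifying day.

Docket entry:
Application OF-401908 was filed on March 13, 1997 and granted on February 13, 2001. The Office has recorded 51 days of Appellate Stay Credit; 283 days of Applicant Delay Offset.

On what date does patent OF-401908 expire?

July 24, 2018

(a) grant + 18 years → 13 February 2019.
(b) filing + 22 years → 13 March 2019.
Later of the two: 13 March 2019.
Appellate Stay Credit: +51 days → 3 May 2019.
Applicant Delay Offset: −283 days → 24 July 2018.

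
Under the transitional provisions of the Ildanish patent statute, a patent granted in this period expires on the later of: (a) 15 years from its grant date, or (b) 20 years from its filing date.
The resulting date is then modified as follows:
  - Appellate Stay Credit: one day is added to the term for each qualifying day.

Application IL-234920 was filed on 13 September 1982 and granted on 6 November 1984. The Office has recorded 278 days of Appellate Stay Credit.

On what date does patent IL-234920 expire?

2003-06-18

(a) grant + 15 years → 6 November 1999.
(b) filing + 20 years → 13 September 2002.
Later of the two: 13 September 2002.
Appellate Stay Credit: +278 days → 18 June 2003.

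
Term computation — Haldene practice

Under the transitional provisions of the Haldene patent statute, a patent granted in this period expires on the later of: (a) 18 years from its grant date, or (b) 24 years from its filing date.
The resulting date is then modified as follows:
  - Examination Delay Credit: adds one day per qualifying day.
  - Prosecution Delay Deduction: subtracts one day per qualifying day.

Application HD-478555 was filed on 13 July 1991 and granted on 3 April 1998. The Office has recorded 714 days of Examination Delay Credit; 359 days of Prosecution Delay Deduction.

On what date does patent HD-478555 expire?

(a) grant + 18 years → 3 April 2016.
(b) filing + 24 years → 13 July 2015.
Later of the two: 3 April 2016.
Examination Delay Credit: +714 days → 18 March 2018.
Prosecution Delay Deduction: −359 days → 24 March 2017.

March 24, 2017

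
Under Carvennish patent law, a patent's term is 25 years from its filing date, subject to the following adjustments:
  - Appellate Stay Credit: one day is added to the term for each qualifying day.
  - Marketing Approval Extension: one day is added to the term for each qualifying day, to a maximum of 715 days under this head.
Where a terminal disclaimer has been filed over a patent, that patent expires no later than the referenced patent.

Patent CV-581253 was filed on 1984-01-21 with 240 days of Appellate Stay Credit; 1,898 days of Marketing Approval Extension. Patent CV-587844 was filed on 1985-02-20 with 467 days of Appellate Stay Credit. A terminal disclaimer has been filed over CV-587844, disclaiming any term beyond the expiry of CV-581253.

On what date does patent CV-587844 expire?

2011-06-02

Natural term of CV-587844:
  Base: filing + 25 years → 20 February 2010.
  Appellate Stay Credit: +467 days → 2 June 2011.
Expiry of referenced patent CV-581253:
  Base: filing + 25 years → 21 January 2009.
  Appellate Stay Credit: +240 days → 18 September 2009.
  Marketing Approval Extension: 1898 days claimed exceeds the 715-day cap, so +715 days → 3 September 2011.
Terminal disclaimer: CV-587844 expires on the earlier of 2 June 2011 and 3 September 2011.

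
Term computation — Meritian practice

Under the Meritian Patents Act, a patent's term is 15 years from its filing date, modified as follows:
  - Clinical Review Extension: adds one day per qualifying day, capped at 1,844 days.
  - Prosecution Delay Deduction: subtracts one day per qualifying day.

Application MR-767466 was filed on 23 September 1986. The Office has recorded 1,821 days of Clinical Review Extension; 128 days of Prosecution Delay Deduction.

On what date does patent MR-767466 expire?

Base term: filing date + 15 years → 23 September 2001.
Clinical Review Extension: 1821 days (within the 1844-day cap) → +1821 days → 18 September 2006.
Prosecution Delay Deduction: −128 days → 13 May 2006.

2006-05-13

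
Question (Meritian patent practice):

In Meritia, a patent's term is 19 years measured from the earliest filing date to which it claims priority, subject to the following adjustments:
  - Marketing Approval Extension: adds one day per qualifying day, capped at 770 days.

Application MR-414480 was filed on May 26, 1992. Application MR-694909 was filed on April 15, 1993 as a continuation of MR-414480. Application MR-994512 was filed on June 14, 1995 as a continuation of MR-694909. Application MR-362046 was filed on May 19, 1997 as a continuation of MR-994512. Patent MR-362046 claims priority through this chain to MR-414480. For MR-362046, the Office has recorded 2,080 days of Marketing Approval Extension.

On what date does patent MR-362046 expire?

2013-07-04

Earliest priority filing: 26 May 1992.
Base term: 26 May 1992 + 19 years → 26 May 2011.
Marketing Approval Extension: 2080 days claimed exceeds the 770-day cap, so +770 days → 4 July 2013.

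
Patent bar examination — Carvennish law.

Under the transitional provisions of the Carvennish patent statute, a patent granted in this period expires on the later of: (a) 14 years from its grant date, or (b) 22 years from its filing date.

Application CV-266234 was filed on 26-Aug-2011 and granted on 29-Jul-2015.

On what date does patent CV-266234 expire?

2033-08-26

(a) grant + 14 years → 29 July 2029.
(b) filing + 22 years → 26 August 2033.
Later of the two: 26 August 2033.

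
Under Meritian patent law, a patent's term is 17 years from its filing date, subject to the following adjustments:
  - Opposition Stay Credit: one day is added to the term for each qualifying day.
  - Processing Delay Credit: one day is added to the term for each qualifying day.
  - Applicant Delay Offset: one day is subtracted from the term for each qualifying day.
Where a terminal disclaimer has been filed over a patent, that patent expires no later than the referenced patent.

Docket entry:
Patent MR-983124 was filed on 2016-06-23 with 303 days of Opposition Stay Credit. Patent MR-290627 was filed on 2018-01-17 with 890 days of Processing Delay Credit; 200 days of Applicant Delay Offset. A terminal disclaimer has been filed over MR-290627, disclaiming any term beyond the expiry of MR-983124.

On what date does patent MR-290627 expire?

Natural term of MR-290627:
  Base: filing + 17 years → 17 January 2035.
  Processing Delay Credit: +890 days → 25 June 2037.
  Applicant Delay Offset: −200 days → 7 December 2036.
Expiry of referenced patent MR-983124:
  Base: filing + 17 years → 23 June 2033.
  Opposition Stay Credit: +303 days → 22 April 2034.
Terminal disclaimer: MR-290627 expires on the earlier of 7 December 2036 and 22 April 2034.

April 22, 2034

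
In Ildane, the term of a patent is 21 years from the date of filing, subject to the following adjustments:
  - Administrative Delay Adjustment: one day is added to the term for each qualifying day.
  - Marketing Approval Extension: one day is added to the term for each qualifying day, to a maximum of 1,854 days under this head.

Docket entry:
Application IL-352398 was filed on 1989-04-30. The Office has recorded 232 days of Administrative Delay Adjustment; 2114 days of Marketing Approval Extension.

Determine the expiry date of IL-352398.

Base term: filing date + 21 years → 30 April 2010.
Administrative Delay Adjustment: +232 days → 18 December 2010.
Marketing Approval Extension: 2114 days claimed exceeds the 1854-day cap, so +1854 days → 15 January 2016.

January 15, 2016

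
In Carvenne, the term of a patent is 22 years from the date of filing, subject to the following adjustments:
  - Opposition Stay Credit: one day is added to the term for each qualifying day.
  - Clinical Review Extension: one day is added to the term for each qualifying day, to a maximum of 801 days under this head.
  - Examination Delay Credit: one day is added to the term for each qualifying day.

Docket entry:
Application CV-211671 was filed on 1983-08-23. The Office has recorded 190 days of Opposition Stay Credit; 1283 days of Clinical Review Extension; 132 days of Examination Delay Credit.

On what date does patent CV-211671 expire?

2008-09-19

Base term: filing date + 22 years → 23 August 2005.
Opposition Stay Credit: +190 days → 1 March 2006.
Clinical Review Extension: 1283 days claimed exceeds the 801-day cap, so +801 days → 10 May 2008.
Examination Delay Credit: +132 days → 19 September 2008.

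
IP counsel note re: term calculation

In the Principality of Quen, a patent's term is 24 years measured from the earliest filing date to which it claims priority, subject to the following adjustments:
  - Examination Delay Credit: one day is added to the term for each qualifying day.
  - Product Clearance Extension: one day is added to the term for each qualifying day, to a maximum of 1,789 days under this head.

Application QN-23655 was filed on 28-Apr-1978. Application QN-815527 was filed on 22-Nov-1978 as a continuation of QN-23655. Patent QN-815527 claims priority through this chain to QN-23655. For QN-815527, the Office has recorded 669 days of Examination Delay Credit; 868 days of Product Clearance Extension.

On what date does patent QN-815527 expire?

2006-07-13

Earliest priority filing: 28 April 1978.
Base term: 28 April 1978 + 24 years → 28 April 2002.
Examination Delay Credit: +669 days → 26 February 2004.
Product Clearance Extension: 868 days (within the 1789-day cap) → +868 days → 13 July 2006.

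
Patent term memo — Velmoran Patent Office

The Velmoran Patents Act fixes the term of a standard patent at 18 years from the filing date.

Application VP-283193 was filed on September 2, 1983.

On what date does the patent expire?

September 2, 2001

Filing date + 18 years → 2 September 2001.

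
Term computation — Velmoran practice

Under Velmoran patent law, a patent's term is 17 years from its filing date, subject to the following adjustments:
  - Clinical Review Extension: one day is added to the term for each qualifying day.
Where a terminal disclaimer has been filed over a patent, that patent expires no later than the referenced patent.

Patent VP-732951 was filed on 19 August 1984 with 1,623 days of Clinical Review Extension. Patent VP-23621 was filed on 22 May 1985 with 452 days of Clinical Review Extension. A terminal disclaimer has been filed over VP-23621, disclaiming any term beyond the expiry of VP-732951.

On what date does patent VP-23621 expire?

2003-08-17

Natural term of VP-23621:
  Base: filing + 17 years → 22 May 2002.
  Clinical Review Extension: +452 days → 17 August 2003.
Expiry of referenced patent VP-732951:
  Base: filing + 17 years → 19 August 2001.
  Clinical Review Extension: +1623 days → 28 January 2006.
Terminal disclaimer: VP-23621 expires on the earlier of 17 August 2003 and 28 January 2006.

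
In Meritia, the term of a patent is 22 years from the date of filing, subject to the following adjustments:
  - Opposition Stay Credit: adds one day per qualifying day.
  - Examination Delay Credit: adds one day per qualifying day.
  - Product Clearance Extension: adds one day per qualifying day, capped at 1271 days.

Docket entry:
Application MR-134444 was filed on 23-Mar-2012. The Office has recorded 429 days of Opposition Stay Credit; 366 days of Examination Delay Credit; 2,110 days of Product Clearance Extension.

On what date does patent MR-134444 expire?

November 18, 2039

Base term: filing date + 22 years → 23 March 2034.
Opposition Stay Credit: +429 days → 26 May 2035.
Examination Delay Credit: +366 days → 26 May 2036.
Product Clearance Extension: 2110 days claimed exceeds the 1271-day cap, so +1271 days → 18 November 2039.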